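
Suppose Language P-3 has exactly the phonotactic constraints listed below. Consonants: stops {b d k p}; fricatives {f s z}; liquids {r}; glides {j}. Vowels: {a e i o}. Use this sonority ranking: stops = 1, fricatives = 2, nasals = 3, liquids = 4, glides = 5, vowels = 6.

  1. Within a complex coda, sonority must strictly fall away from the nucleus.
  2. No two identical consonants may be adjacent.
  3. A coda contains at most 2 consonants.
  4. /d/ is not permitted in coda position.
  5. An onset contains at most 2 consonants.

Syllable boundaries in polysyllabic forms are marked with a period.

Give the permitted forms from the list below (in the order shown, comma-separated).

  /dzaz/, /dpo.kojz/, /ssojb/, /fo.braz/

/dzaz/, /dpo.kojz/, /fo.braz/

/dzaz/ — σ1 onset /dz/ (2C), coda /z/ ok → permitted
/dpo.kojz/ — σ1 onset /dp/ (2C), coda /∅/ ok; σ2 onset /k/, coda /jz/ (5→2 falls) ok → permitted
/ssojb/ — violates constraint 2: adjacent identical consonants /ss/ → not permitted
/fo.braz/ — σ1 onset /f/, coda /∅/ ok; σ2 onset /br/ (2C), coda /z/ ok → permitted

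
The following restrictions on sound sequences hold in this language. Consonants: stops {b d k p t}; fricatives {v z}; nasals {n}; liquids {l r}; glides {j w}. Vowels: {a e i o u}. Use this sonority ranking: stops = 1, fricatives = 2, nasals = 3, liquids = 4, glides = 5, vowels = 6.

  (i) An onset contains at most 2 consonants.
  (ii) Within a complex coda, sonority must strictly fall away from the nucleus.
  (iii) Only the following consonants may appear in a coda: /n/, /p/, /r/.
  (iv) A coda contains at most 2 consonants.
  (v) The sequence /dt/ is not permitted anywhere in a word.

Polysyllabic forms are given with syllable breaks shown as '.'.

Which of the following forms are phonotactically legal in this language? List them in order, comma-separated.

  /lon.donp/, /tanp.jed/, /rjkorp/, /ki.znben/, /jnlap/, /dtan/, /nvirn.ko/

/lon.donp/ — σ1 onset /l/, coda /n/ ok; σ2 onset /d/, coda /np/ (3→1 falls) ok → phonotactically legal
/tanp.jed/ — violates constraint (iii): syllable 2 coda contains /d/, which is not a licensed coda consonant → phonotactically illegal
/rjkorp/ — violates constraint (i): syllable 1 onset /rjk/ has 3 consonants (> 2) → phonotactically illegal
/ki.znben/ — violates constraint (i): syllable 2 onset /znb/ has 3 consonants (> 2) → phonotactically illegal
/jnlap/ — violates constraint (i): syllable 1 onset /jnl/ has 3 consonants (> 2) → phonotactically illegal
/dtan/ — violates constraint (v): contains banned sequence /dt/ → phonotactically illegal
/nvirn.ko/ — σ1 onset /nv/ (2C), coda /rn/ (4→3 falls) ok; σ2 onset /k/, coda /∅/ ok → phonotactically legal

/lon.donp/, /nvirn.ko/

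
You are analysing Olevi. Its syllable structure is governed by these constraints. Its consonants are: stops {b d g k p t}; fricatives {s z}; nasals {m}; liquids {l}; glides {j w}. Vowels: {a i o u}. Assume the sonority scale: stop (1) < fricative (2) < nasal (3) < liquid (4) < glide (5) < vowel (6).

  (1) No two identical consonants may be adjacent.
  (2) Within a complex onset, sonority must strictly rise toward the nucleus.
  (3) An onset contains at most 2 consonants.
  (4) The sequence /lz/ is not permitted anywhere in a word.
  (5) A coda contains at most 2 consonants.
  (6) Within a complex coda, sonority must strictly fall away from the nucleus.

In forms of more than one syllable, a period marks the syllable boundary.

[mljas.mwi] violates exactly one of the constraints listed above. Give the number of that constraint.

3

[mljas.mwi]: syllable 1 onset /mlj/ has 3 consonants (> 2).
This is a violation of constraint 3: "An onset contains at most 2 consonants."
The remaining constraints (1, 2, 4, 5, 6) are satisfied.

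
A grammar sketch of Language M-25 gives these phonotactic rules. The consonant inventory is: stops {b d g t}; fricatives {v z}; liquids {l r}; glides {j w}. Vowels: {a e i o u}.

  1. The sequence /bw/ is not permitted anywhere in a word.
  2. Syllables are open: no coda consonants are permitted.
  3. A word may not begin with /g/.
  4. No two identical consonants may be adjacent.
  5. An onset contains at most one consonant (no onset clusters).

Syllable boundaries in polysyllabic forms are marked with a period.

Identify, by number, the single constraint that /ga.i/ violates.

3

/ga.i/: word begins with /g/.
This is a violation of constraint 3: "A word may not begin with /g/."
The remaining constraints (1, 2, 4, 5) are satisfied.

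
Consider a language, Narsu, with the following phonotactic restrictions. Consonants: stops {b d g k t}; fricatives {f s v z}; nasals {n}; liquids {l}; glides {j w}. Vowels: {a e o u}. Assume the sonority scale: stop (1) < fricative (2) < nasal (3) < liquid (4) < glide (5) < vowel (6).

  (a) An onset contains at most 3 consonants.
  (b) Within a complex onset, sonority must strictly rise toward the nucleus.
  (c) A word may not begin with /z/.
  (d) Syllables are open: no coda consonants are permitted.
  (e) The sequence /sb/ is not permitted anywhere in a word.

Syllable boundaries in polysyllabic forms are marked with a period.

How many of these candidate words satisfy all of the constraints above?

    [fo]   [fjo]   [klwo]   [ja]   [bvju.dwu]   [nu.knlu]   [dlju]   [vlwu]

[fo] — σ1 onset /f/, coda /∅/ ok → well-formed
[fjo] — σ1 onset /fj/ (2→5 rises), coda /∅/ ok → well-formed
[klwo] — σ1 onset /klw/ (1→4→5 rises), coda /∅/ ok → well-formed
[ja] — σ1 onset /j/, coda /∅/ ok → well-formed
[bvju.dwu] — σ1 onset /bvj/ (1→2→5 rises), coda /∅/ ok; σ2 onset /dw/ (1→5 rises), coda /∅/ ok → well-formed
[nu.knlu] — σ1 onset /n/, coda /∅/ ok; σ2 onset /knl/ (1→3→4 rises), coda /∅/ ok → well-formed
[dlju] — σ1 onset /dlj/ (1→4→5 rises), coda /∅/ ok → well-formed
[vlwu] — σ1 onset /vlw/ (2→4→5 rises), coda /∅/ ok → well-formed
Well-formed: [fo], [fjo], [klwo], [ja], [bvju.dwu], [nu.knlu], [dlju], [vlwu] → 8.

8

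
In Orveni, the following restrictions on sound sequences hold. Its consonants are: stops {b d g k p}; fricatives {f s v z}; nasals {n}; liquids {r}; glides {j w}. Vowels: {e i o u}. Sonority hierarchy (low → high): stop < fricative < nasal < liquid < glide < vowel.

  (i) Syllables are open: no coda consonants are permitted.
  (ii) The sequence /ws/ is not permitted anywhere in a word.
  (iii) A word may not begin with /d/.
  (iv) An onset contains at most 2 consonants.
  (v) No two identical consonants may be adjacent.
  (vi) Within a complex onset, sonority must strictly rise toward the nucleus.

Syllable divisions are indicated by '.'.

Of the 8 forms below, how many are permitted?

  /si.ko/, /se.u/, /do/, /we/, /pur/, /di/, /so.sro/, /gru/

/si.ko/ — σ1 onset /s/, coda /∅/ ok; σ2 onset /k/, coda /∅/ ok → permitted
/se.u/ — σ1 onset /s/, coda /∅/ ok; σ2 onset /∅/, coda /∅/ ok → permitted
/do/ — violates constraint (iii): word begins with /d/ → not permitted
/we/ — σ1 onset /w/, coda /∅/ ok → permitted
/pur/ — violates constraint (i): syllable 1 coda /r/ has 1 consonant (> 0) → not permitted
/di/ — violates constraint (iii): word begins with /d/ → not permitted
/so.sro/ — σ1 onset /s/, coda /∅/ ok; σ2 onset /sr/ (2→4 rises), coda /∅/ ok → permitted
/gru/ — σ1 onset /gr/ (1→4 rises), coda /∅/ ok → permitted
Permitted: /si.ko/, /se.u/, /we/, /so.sro/, /gru/ → 5.

5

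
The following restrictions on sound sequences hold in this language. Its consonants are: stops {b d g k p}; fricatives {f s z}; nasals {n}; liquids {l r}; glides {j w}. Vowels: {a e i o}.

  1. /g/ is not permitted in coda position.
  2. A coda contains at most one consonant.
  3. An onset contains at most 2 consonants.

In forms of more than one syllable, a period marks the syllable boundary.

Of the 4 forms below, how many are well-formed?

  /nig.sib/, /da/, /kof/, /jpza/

/nig.sib/ — violates constraint 1: syllable 1 coda contains /g/ → ill-formed
/da/ — σ1 onset /d/, coda /∅/ ok → well-formed
/kof/ — σ1 onset /k/, coda /f/ ok → well-formed
/jpza/ — violates constraint 3: syllable 1 onset /jpz/ has 3 consonants (> 2) → ill-formed
Well-formed: /da/, /kof/ → 2.

2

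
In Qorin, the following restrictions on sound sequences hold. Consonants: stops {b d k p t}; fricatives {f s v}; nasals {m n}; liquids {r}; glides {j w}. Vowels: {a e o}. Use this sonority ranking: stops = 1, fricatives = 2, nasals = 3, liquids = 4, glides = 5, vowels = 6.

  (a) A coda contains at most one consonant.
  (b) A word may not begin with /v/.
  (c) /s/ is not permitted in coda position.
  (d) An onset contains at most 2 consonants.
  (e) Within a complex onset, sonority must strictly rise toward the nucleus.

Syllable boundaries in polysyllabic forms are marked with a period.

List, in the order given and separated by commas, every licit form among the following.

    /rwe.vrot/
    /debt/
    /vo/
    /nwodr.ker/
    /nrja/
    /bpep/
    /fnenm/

/rwe.vrot/ — σ1 onset /rw/ (4→5 rises), coda /∅/ ok; σ2 onset /vr/ (2→4 rises), coda /t/ ok → licit
/debt/ — violates constraint (a): syllable 1 coda /bt/ has 2 consonants (> 1) → illicit
/vo/ — violates constraint (b): word begins with /v/ → illicit
/nwodr.ker/ — violates constraint (a): syllable 1 coda /dr/ has 2 consonants (> 1) → illicit
/nrja/ — violates constraint (d): syllable 1 onset /nrj/ has 3 consonants (> 2) → illicit
/bpep/ — violates constraint (e): syllable 1 onset /bp/: /b/ (stop, 1) → /p/ (stop, 1) does not rise → illicit
/fnenm/ — violates constraint (a): syllable 1 coda /nm/ has 2 consonants (> 1) → illicit

/rwe.vrot/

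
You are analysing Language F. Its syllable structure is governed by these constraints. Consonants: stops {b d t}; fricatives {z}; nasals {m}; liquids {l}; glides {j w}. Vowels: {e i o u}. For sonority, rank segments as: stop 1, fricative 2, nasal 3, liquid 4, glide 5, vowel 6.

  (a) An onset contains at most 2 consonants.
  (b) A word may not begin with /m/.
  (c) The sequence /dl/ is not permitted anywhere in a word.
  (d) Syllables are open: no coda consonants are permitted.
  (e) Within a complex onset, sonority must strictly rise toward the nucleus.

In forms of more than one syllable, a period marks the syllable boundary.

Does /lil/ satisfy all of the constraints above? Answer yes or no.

/lil/ — violates constraint (d): syllable 1 coda /l/ has 1 consonant (> 0) → illicit

no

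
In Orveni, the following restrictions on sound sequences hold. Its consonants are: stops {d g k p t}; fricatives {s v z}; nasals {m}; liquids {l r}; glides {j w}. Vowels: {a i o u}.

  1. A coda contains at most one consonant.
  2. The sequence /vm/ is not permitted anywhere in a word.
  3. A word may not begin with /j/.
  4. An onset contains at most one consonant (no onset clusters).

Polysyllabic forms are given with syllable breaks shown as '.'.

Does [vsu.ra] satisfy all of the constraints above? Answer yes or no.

[vsu.ra] — violates constraint 4: syllable 1 onset /vs/ has 2 consonants (> 1) → phonotactically illegal

no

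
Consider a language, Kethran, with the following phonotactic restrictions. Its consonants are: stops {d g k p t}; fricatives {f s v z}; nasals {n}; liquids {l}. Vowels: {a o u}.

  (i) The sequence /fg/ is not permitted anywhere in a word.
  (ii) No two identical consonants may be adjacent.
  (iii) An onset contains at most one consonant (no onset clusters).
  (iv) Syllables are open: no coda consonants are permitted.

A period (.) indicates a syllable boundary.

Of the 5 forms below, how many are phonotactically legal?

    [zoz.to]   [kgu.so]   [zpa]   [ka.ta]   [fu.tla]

[zoz.to] — violates constraint (iv): syllable 1 coda /z/ has 1 consonant (> 0) → phonotactically illegal
[kgu.so] — violates constraint (iii): syllable 1 onset /kg/ has 2 consonants (> 1) → phonotactically illegal
[zpa] — violates constraint (iii): syllable 1 onset /zp/ has 2 consonants (> 1) → phonotactically illegal
[ka.ta] — σ1 onset /k/, coda /∅/ ok; σ2 onset /t/, coda /∅/ ok → phonotactically legal
[fu.tla] — violates constraint (iii): syllable 2 onset /tl/ has 2 consonants (> 1) → phonotactically illegal
Phonotactically legal: [ka.ta] → 1.

1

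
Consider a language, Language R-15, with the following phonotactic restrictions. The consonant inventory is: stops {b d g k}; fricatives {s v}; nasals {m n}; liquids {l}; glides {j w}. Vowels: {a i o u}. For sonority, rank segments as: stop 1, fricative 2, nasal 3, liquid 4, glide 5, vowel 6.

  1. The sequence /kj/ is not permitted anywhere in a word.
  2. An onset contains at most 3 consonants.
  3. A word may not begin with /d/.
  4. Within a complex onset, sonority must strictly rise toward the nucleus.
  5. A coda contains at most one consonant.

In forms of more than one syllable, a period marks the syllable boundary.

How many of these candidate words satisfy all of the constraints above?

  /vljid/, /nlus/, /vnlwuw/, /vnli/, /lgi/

/vljid/ — σ1 onset /vlj/ (2→4→5 rises), coda /d/ ok → licit
/nlus/ — σ1 onset /nl/ (3→4 rises), coda /s/ ok → licit
/vnlwuw/ — violates constraint 2: syllable 1 onset /vnlw/ has 4 consonants (> 3) → illicit
/vnli/ — σ1 onset /vnl/ (2→3→4 rises), coda /∅/ ok → licit
/lgi/ — violates constraint 4: syllable 1 onset /lg/: /l/ (liquid, 4) → /g/ (stop, 1) does not rise → illicit
Licit: /vljid/, /nlus/, /vnli/ → 3.

3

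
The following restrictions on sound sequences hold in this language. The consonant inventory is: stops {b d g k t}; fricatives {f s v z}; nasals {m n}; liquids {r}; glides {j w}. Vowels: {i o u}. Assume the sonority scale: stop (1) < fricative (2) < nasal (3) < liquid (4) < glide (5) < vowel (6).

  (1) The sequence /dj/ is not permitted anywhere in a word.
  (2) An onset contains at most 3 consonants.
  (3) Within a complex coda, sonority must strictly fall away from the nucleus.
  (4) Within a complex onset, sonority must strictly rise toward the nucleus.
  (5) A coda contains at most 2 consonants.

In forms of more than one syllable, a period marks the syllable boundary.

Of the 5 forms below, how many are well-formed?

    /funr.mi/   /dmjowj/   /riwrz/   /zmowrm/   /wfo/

/funr.mi/ — violates constraint 3: syllable 1 coda /nr/: /n/ (nasal, 3) → /r/ (liquid, 4) does not fall → ill-formed
/dmjowj/ — violates constraint 3: syllable 1 coda /wj/: /w/ (glide, 5) → /j/ (glide, 5) does not fall → ill-formed
/riwrz/ — violates constraint 5: syllable 1 coda /wrz/ has 3 consonants (> 2) → ill-formed
/zmowrm/ — violates constraint 5: syllable 1 coda /wrm/ has 3 consonants (> 2) → ill-formed
/wfo/ — violates constraint 4: syllable 1 onset /wf/: /w/ (glide, 5) → /f/ (fricative, 2) does not rise → ill-formed
No form is well-formed → 0.

0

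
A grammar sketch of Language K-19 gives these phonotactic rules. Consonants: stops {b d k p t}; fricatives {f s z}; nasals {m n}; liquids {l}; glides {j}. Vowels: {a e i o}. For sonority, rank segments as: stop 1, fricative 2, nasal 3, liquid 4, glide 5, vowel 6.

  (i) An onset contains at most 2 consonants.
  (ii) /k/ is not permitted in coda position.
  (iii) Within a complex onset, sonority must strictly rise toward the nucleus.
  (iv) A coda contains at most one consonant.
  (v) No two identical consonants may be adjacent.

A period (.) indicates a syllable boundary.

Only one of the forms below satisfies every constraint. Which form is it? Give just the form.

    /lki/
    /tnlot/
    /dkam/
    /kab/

/kab/

/lki/ — violates constraint (iii): syllable 1 onset /lk/: /l/ (liquid, 4) → /k/ (stop, 1) does not rise → ill-formed
/tnlot/ — violates constraint (i): syllable 1 onset /tnl/ has 3 consonants (> 2) → ill-formed
/dkam/ — violates constraint (iii): syllable 1 onset /dk/: /d/ (stop, 1) → /k/ (stop, 1) does not rise → ill-formed
/kab/ — σ1 onset /k/, coda /b/ ok → well-formed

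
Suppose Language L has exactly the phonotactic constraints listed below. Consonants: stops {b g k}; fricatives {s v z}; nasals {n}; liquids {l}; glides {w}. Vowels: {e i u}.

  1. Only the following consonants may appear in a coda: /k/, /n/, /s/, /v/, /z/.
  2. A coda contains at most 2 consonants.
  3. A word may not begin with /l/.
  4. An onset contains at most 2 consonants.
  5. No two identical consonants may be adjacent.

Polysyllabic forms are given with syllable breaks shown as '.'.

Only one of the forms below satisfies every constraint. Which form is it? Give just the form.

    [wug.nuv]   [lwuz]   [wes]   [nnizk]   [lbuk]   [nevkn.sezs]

[wug.nuv] — violates constraint 1: syllable 1 coda contains /g/, which is not a licensed coda consonant → ill-formed
[lwuz] — violates constraint 3: word begins with /l/ → ill-formed
[wes] — σ1 onset /w/, coda /s/ ok → well-formed
[nnizk] — violates constraint 5: adjacent identical consonants /nn/ → ill-formed
[lbuk] — violates constraint 3: word begins with /l/ → ill-formed
[nevkn.sezs] — violates constraint 2: syllable 1 coda /vkn/ has 3 consonants (> 2) → ill-formed

[wes]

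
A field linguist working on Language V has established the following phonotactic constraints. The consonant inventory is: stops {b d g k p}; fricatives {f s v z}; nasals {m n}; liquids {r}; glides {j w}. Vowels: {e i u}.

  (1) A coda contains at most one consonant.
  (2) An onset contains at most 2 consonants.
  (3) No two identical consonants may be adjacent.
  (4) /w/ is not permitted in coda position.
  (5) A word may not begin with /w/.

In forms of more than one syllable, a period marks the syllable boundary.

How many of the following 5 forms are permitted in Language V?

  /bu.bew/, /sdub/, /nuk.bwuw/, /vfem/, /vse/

/bu.bew/ — violates constraint 4: syllable 2 coda contains /w/ → not permitted
/sdub/ — σ1 onset /sd/ (2C), coda /b/ ok → permitted
/nuk.bwuw/ — violates constraint 4: syllable 2 coda contains /w/ → not permitted
/vfem/ — σ1 onset /vf/ (2C), coda /m/ ok → permitted
/vse/ — σ1 onset /vs/ (2C), coda /∅/ ok → permitted
Permitted: /sdub/, /vfem/, /vse/ → 3.

3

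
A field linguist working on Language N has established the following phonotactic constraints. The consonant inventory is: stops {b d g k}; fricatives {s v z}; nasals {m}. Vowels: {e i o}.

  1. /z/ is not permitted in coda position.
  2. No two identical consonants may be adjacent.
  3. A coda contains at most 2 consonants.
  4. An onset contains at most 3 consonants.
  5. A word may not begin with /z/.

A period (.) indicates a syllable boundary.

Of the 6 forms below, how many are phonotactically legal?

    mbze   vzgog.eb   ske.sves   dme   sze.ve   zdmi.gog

5

mbze — σ1 onset /mbz/ (3C), coda /∅/ ok → phonotactically legal
vzgog.eb — σ1 onset /vzg/ (3C), coda /g/ ok; σ2 onset /∅/, coda /b/ ok → phonotactically legal
ske.sves — σ1 onset /sk/ (2C), coda /∅/ ok; σ2 onset /sv/ (2C), coda /s/ ok → phonotactically legal
dme — σ1 onset /dm/ (2C), coda /∅/ ok → phonotactically legal
sze.ve — σ1 onset /sz/ (2C), coda /∅/ ok; σ2 onset /v/, coda /∅/ ok → phonotactically legal
zdmi.gog — violates constraint 5: word begins with /z/ → phonotactically illegal
Phonotactically legal: mbze, vzgog.eb, ske.sves, dme, sze.ve → 5.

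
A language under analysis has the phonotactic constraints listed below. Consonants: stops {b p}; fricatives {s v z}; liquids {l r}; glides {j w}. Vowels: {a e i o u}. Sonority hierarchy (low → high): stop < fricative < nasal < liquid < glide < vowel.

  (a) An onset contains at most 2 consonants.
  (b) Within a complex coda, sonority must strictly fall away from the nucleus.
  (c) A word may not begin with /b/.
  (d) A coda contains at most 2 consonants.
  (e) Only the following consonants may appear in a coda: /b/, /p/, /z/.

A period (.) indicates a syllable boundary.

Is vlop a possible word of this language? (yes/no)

yes

vlop — σ1 onset /vl/ (2C), coda /p/ ok → well-formed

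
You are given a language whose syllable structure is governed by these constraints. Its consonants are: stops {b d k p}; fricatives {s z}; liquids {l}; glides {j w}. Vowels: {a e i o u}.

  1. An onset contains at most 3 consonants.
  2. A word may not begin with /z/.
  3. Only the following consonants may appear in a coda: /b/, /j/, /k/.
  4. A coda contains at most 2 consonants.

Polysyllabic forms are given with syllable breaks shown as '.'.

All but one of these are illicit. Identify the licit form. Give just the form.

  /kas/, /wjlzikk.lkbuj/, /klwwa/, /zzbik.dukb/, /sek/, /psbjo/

/kas/ — violates constraint 3: syllable 1 coda contains /s/, which is not a licensed coda consonant → illicit
/wjlzikk.lkbuj/ — violates constraint 1: syllable 1 onset /wjlz/ has 4 consonants (> 3) → illicit
/klwwa/ — violates constraint 1: syllable 1 onset /klww/ has 4 consonants (> 3) → illicit
/zzbik.dukb/ — violates constraint 2: word begins with /z/ → illicit
/sek/ — σ1 onset /s/, coda /k/ ok → licit
/psbjo/ — violates constraint 1: syllable 1 onset /psbj/ has 4 consonants (> 3) → illicit

/sek/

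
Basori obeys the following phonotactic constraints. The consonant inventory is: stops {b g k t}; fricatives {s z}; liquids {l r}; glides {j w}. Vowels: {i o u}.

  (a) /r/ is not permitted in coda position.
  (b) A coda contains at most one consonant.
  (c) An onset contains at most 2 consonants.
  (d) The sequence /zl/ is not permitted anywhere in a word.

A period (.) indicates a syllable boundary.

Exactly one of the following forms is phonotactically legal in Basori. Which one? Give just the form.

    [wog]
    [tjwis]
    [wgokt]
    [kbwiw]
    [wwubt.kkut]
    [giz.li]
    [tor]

[wog] — σ1 onset /w/, coda /g/ ok → phonotactically legal
[tjwis] — violates constraint (c): syllable 1 onset /tjw/ has 3 consonants (> 2) → phonotactically illegal
[wgokt] — violates constraint (b): syllable 1 coda /kt/ has 2 consonants (> 1) → phonotactically illegal
[kbwiw] — violates constraint (c): syllable 1 onset /kbw/ has 3 consonants (> 2) → phonotactically illegal
[wwubt.kkut] — violates constraint (b): syllable 1 coda /bt/ has 2 consonants (> 1) → phonotactically illegal
[giz.li] — violates constraint (d): contains banned sequence /zl/ → phonotactically illegal
[tor] — violates constraint (a): syllable 1 coda contains /r/ → phonotactically illegal

[wog]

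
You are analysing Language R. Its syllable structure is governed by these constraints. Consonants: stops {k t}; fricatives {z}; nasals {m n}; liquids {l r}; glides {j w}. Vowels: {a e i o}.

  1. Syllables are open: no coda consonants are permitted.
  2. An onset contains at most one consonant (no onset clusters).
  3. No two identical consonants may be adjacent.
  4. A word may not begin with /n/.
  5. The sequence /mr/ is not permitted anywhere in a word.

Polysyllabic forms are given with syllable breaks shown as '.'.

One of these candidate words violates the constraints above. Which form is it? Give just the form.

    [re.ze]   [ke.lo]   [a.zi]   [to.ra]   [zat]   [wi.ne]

[re.ze] — σ1 onset /r/, coda /∅/ ok; σ2 onset /z/, coda /∅/ ok → phonotactically legal
[ke.lo] — σ1 onset /k/, coda /∅/ ok; σ2 onset /l/, coda /∅/ ok → phonotactically legal
[a.zi] — σ1 onset /∅/, coda /∅/ ok; σ2 onset /z/, coda /∅/ ok → phonotactically legal
[to.ra] — σ1 onset /t/, coda /∅/ ok; σ2 onset /r/, coda /∅/ ok → phonotactically legal
[zat] — violates constraint 1: syllable 1 coda /t/ has 1 consonant (> 0) → phonotactically illegal
[wi.ne] — σ1 onset /w/, coda /∅/ ok; σ2 onset /n/, coda /∅/ ok → phonotactically legal

[zat]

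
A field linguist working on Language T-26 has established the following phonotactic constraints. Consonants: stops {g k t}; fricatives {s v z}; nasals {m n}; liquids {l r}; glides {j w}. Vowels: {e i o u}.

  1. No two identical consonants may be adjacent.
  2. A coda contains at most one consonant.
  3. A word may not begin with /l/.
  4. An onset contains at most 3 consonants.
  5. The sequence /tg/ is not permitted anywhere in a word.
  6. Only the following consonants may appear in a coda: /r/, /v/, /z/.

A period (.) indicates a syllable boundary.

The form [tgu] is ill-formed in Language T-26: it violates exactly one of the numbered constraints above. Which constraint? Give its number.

5

[tgu]: contains banned sequence /tg/.
This is a violation of constraint 5: "The sequence /tg/ is not permitted anywhere in a word."
The remaining constraints (1, 2, 3, 4, 6) are satisfied.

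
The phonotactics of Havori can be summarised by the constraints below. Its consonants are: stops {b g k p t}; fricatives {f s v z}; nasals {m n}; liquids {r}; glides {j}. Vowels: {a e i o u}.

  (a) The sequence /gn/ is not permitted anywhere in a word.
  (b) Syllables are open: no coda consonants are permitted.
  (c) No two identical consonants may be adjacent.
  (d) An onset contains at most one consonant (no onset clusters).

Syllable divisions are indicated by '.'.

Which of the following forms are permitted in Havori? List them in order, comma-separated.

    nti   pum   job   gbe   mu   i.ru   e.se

nti — violates constraint (d): syllable 1 onset /nt/ has 2 consonants (> 1) → not permitted
pum — violates constraint (b): syllable 1 coda /m/ has 1 consonant (> 0) → not permitted
job — violates constraint (b): syllable 1 coda /b/ has 1 consonant (> 0) → not permitted
gbe — violates constraint (d): syllable 1 onset /gb/ has 2 consonants (> 1) → not permitted
mu — σ1 onset /m/, coda /∅/ ok → permitted
i.ru — σ1 onset /∅/, coda /∅/ ok; σ2 onset /r/, coda /∅/ ok → permitted
e.se — σ1 onset /∅/, coda /∅/ ok; σ2 onset /s/, coda /∅/ ok → permitted

mu, i.ru, e.se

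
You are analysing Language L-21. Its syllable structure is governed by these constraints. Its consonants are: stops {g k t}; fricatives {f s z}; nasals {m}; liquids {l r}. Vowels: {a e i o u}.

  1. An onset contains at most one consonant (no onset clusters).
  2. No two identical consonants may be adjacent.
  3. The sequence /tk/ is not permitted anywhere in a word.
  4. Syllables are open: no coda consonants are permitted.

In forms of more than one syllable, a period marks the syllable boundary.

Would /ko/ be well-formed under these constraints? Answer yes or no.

/ko/ — σ1 onset /k/, coda /∅/ ok → well-formed

yes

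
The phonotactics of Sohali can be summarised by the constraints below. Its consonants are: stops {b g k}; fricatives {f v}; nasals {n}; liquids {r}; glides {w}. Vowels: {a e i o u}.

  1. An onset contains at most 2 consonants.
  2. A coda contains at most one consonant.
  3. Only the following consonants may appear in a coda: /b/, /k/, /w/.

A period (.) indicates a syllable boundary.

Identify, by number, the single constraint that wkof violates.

wkof: syllable 1 coda contains /f/, which is not a licensed coda consonant.
This is a violation of constraint 3: "Only the following consonants may appear in a coda: /b/, /k/, /w/."
The remaining constraints (1, 2) are satisfied.

3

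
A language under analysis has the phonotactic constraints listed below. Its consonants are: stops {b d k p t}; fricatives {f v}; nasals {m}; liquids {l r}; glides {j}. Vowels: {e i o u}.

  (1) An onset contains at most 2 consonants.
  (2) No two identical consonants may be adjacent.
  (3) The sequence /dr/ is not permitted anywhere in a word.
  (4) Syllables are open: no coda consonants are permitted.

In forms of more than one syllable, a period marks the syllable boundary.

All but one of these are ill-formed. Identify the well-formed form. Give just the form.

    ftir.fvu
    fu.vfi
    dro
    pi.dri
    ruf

fu.vfi

ftir.fvu — violates constraint 4: syllable 1 coda /r/ has 1 consonant (> 0) → ill-formed
fu.vfi — σ1 onset /f/, coda /∅/ ok; σ2 onset /vf/ (2C), coda /∅/ ok → well-formed
dro — violates constraint 3: contains banned sequence /dr/ → ill-formed
pi.dri — violates constraint 3: contains banned sequence /dr/ → ill-formed
ruf — violates constraint 4: syllable 1 coda /f/ has 1 consonant (> 0) → ill-formed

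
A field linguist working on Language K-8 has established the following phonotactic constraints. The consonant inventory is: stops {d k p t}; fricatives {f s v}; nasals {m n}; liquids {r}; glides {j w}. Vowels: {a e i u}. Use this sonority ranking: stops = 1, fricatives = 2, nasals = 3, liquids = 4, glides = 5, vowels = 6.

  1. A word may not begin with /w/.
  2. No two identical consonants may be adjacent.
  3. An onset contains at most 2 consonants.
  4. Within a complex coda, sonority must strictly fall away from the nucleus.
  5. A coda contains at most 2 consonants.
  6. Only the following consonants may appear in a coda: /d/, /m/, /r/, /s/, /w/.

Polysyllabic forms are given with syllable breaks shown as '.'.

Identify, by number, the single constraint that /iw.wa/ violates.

2

/iw.wa/: adjacent identical consonants /ww/.
This is a violation of constraint 2: "No two identical consonants may be adjacent."
The remaining constraints (1, 3, 4, 5, 6) are satisfied.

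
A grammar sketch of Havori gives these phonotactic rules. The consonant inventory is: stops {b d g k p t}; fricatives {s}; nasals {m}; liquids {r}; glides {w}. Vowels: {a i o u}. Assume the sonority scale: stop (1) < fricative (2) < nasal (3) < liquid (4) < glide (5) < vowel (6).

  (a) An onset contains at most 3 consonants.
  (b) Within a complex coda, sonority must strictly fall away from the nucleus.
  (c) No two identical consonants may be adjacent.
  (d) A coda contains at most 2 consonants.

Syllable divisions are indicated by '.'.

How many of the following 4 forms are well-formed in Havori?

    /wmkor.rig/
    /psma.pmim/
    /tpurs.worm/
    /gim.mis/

/wmkor.rig/ — violates constraint (c): adjacent identical consonants /rr/ → ill-formed
/psma.pmim/ — σ1 onset /psm/ (3C), coda /∅/ ok; σ2 onset /pm/ (2C), coda /m/ ok → well-formed
/tpurs.worm/ — σ1 onset /tp/ (2C), coda /rs/ (4→2 falls) ok; σ2 onset /w/, coda /rm/ (4→3 falls) ok → well-formed
/gim.mis/ — violates constraint (c): adjacent identical consonants /mm/ → ill-formed
Well-formed: /psma.pmim/, /tpurs.worm/ → 2.

2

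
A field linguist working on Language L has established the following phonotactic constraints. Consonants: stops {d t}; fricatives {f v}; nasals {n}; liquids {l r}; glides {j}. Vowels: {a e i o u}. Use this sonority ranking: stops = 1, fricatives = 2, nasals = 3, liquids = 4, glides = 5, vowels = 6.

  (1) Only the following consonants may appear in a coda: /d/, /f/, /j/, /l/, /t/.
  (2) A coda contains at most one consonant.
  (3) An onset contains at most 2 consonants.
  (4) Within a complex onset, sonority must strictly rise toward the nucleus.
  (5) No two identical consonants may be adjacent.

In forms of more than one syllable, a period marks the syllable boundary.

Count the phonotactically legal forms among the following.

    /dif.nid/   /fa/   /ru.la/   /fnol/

4

/dif.nid/ — σ1 onset /d/, coda /f/ ok; σ2 onset /n/, coda /d/ ok → phonotactically legal
/fa/ — σ1 onset /f/, coda /∅/ ok → phonotactically legal
/ru.la/ — σ1 onset /r/, coda /∅/ ok; σ2 onset /l/, coda /∅/ ok → phonotactically legal
/fnol/ — σ1 onset /fn/ (2→3 rises), coda /l/ ok → phonotactically legal
Phonotactically legal: /dif.nid/, /fa/, /ru.la/, /fnol/ → 4.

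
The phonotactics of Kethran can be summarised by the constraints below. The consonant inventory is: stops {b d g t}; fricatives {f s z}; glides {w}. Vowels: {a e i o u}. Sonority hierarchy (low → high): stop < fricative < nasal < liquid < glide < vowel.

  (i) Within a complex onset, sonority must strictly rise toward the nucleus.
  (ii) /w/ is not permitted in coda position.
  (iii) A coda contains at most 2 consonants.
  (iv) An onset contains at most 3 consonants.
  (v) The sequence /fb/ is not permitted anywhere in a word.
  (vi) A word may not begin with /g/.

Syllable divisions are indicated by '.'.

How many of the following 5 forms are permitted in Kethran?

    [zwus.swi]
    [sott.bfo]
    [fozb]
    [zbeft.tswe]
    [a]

4

[zwus.swi] — σ1 onset /zw/ (2→5 rises), coda /s/ ok; σ2 onset /sw/ (2→5 rises), coda /∅/ ok → permitted
[sott.bfo] — σ1 onset /s/, coda /tt/ (2C) ok; σ2 onset /bf/ (1→2 rises), coda /∅/ ok → permitted
[fozb] — σ1 onset /f/, coda /zb/ (2C) ok → permitted
[zbeft.tswe] — violates constraint (i): syllable 1 onset /zb/: /z/ (fricative, 2) → /b/ (stop, 1) does not rise → not permitted
[a] — σ1 onset /∅/, coda /∅/ ok → permitted
Permitted: [zwus.swi], [sott.bfo], [fozb], [a] → 4.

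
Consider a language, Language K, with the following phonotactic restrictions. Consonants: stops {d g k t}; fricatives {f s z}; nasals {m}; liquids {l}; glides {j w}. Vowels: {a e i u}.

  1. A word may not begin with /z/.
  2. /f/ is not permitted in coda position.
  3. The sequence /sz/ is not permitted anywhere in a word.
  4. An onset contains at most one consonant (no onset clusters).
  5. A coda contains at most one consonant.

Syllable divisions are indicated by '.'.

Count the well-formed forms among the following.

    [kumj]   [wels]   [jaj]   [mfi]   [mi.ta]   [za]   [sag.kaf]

2

[kumj] — violates constraint 5: syllable 1 coda /mj/ has 2 consonants (> 1) → ill-formed
[wels] — violates constraint 5: syllable 1 coda /ls/ has 2 consonants (> 1) → ill-formed
[jaj] — σ1 onset /j/, coda /j/ ok → well-formed
[mfi] — violates constraint 4: syllable 1 onset /mf/ has 2 consonants (> 1) → ill-formed
[mi.ta] — σ1 onset /m/, coda /∅/ ok; σ2 onset /t/, coda /∅/ ok → well-formed
[za] — violates constraint 1: word begins with /z/ → ill-formed
[sag.kaf] — violates constraint 2: syllable 2 coda contains /f/ → ill-formed
Well-formed: [jaj], [mi.ta] → 2.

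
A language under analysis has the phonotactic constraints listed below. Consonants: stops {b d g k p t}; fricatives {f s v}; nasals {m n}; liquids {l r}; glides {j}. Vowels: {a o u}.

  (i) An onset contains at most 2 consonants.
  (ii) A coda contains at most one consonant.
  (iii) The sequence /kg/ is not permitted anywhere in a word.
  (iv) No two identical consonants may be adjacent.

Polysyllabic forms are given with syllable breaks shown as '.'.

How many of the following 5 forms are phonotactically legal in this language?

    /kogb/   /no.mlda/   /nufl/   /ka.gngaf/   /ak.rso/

1

/kogb/ — violates constraint (ii): syllable 1 coda /gb/ has 2 consonants (> 1) → phonotactically illegal
/no.mlda/ — violates constraint (i): syllable 2 onset /mld/ has 3 consonants (> 2) → phonotactically illegal
/nufl/ — violates constraint (ii): syllable 1 coda /fl/ has 2 consonants (> 1) → phonotactically illegal
/ka.gngaf/ — violates constraint (i): syllable 2 onset /gng/ has 3 consonants (> 2) → phonotactically illegal
/ak.rso/ — σ1 onset /∅/, coda /k/ ok; σ2 onset /rs/ (2C), coda /∅/ ok → phonotactically legal
Phonotactically legal: /ak.rso/ → 1.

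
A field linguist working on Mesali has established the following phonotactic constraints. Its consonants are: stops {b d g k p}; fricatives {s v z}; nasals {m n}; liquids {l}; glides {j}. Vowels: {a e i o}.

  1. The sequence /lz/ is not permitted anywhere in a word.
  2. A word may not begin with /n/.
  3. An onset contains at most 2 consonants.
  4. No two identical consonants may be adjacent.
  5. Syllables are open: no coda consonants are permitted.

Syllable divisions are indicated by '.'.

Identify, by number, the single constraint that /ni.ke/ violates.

/ni.ke/: word begins with /n/.
This is a violation of constraint 2: "A word may not begin with /n/."
The remaining constraints (1, 3, 4, 5) are satisfied.

2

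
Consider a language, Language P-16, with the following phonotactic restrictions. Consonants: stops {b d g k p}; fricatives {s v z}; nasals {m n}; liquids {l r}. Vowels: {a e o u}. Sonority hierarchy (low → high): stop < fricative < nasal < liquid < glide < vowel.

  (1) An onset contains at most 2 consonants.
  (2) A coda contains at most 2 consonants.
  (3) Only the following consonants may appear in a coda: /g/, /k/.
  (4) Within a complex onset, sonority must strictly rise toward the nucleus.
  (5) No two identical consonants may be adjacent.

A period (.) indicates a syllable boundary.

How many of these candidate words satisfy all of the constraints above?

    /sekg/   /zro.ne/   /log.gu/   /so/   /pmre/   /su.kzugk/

4

/sekg/ — σ1 onset /s/, coda /kg/ (2C) ok → licit
/zro.ne/ — σ1 onset /zr/ (2→4 rises), coda /∅/ ok; σ2 onset /n/, coda /∅/ ok → licit
/log.gu/ — violates constraint 5: adjacent identical consonants /gg/ → illicit
/so/ — σ1 onset /s/, coda /∅/ ok → licit
/pmre/ — violates constraint 1: syllable 1 onset /pmr/ has 3 consonants (> 2) → illicit
/su.kzugk/ — σ1 onset /s/, coda /∅/ ok; σ2 onset /kz/ (1→2 rises), coda /gk/ (2C) ok → licit
Licit: /sekg/, /zro.ne/, /so/, /su.kzugk/ → 4.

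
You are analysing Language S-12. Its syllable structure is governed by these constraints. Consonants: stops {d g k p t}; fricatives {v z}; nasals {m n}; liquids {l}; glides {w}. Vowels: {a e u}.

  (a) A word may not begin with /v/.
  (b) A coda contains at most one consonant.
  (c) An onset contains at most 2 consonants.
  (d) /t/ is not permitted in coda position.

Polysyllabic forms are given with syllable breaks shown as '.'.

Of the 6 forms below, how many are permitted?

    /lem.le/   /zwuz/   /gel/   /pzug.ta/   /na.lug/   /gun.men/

6

/lem.le/ — σ1 onset /l/, coda /m/ ok; σ2 onset /l/, coda /∅/ ok → permitted
/zwuz/ — σ1 onset /zw/ (2C), coda /z/ ok → permitted
/gel/ — σ1 onset /g/, coda /l/ ok → permitted
/pzug.ta/ — σ1 onset /pz/ (2C), coda /g/ ok; σ2 onset /t/, coda /∅/ ok → permitted
/na.lug/ — σ1 onset /n/, coda /∅/ ok; σ2 onset /l/, coda /g/ ok → permitted
/gun.men/ — σ1 onset /g/, coda /n/ ok; σ2 onset /m/, coda /n/ ok → permitted
Permitted: /lem.le/, /zwuz/, /gel/, /pzug.ta/, /na.lug/, /gun.men/ → 6.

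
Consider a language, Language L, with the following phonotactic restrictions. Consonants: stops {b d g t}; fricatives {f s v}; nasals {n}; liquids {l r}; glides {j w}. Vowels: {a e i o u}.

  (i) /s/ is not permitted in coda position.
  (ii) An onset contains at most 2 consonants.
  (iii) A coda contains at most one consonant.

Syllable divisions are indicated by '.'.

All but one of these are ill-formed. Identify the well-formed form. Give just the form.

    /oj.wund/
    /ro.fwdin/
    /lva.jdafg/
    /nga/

/oj.wund/ — violates constraint (iii): syllable 2 coda /nd/ has 2 consonants (> 1) → ill-formed
/ro.fwdin/ — violates constraint (ii): syllable 2 onset /fwd/ has 3 consonants (> 2) → ill-formed
/lva.jdafg/ — violates constraint (iii): syllable 2 coda /fg/ has 2 consonants (> 1) → ill-formed
/nga/ — σ1 onset /ng/ (2C), coda /∅/ ok → well-formed

/nga/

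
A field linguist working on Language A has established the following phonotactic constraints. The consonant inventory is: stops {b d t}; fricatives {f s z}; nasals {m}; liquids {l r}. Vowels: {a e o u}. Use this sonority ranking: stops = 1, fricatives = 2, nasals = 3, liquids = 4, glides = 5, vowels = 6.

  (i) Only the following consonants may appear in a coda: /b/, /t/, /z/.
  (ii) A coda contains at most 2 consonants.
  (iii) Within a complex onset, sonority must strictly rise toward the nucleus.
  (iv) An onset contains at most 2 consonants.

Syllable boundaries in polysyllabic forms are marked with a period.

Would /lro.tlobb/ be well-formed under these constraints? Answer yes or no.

/lro.tlobb/ — violates constraint (iii): syllable 1 onset /lr/: /l/ (liquid, 4) → /r/ (liquid, 4) does not rise → ill-formed

no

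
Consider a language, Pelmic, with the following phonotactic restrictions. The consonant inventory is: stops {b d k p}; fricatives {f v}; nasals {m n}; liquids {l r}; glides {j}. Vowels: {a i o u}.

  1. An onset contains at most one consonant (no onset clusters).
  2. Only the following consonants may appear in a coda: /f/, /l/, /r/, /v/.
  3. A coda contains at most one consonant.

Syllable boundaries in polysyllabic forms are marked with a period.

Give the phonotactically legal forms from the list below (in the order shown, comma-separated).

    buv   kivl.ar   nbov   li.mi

buv — σ1 onset /b/, coda /v/ ok → phonotactically legal
kivl.ar — violates constraint 3: syllable 1 coda /vl/ has 2 consonants (> 1) → phonotactically illegal
nbov — violates constraint 1: syllable 1 onset /nb/ has 2 consonants (> 1) → phonotactically illegal
li.mi — σ1 onset /l/, coda /∅/ ok; σ2 onset /m/, coda /∅/ ok → phonotactically legal

buv, li.mi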